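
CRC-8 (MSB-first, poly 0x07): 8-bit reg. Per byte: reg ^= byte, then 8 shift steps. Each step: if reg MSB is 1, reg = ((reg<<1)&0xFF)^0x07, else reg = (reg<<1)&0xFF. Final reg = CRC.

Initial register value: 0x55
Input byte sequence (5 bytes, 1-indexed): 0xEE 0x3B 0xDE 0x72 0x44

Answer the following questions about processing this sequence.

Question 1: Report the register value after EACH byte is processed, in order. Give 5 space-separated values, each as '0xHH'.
0x28 0x79 0x7C 0x2A 0x0D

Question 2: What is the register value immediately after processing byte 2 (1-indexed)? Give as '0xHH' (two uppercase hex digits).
Answer: 0x79

Derivation:
After byte 1 (0xEE): reg=0x28
After byte 2 (0x3B): reg=0x79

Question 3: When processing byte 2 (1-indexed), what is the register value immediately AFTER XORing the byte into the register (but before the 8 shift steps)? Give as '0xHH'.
Answer: 0x13

Derivation:
Register before byte 2: 0x28
Byte 2: 0x3B
0x28 XOR 0x3B = 0x13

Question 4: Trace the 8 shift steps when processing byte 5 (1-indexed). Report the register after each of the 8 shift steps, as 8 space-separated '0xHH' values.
Answer: 0xDC 0xBF 0x79 0xF2 0xE3 0xC1 0x85 0x0D

Derivation:
After byte 1 (0xEE): reg=0x28
After byte 2 (0x3B): reg=0x79
After byte 3 (0xDE): reg=0x7C
After byte 4 (0x72): reg=0x2A
Register before byte 5: 0x2A
After XOR with byte 0x44: 0x6E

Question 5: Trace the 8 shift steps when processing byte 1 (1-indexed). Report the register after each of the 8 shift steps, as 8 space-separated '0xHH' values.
Register before byte 1: 0x55
After XOR with byte 0xEE: 0xBB

Answer: 0x71 0xE2 0xC3 0x81 0x05 0x0A 0x14 0x28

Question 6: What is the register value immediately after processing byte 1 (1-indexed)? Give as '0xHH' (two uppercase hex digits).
After byte 1 (0xEE): reg=0x28

Answer: 0x28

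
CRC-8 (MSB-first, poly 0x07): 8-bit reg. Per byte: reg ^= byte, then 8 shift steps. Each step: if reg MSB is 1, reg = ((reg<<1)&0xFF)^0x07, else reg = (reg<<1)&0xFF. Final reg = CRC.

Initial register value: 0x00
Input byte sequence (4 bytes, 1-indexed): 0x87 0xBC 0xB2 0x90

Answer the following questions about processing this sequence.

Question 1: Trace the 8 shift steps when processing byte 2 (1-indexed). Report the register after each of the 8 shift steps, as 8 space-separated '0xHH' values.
After byte 1 (0x87): reg=0x9C
Register before byte 2: 0x9C
After XOR with byte 0xBC: 0x20

Answer: 0x40 0x80 0x07 0x0E 0x1C 0x38 0x70 0xE0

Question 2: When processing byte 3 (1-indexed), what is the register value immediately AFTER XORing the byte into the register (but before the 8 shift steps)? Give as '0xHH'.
Register before byte 3: 0xE0
Byte 3: 0xB2
0xE0 XOR 0xB2 = 0x52

Answer: 0x52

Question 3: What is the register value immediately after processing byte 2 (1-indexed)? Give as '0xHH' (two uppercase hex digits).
After byte 1 (0x87): reg=0x9C
After byte 2 (0xBC): reg=0xE0

Answer: 0xE0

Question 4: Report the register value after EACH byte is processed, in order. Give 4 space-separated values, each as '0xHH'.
0x9C 0xE0 0xB9 0xDF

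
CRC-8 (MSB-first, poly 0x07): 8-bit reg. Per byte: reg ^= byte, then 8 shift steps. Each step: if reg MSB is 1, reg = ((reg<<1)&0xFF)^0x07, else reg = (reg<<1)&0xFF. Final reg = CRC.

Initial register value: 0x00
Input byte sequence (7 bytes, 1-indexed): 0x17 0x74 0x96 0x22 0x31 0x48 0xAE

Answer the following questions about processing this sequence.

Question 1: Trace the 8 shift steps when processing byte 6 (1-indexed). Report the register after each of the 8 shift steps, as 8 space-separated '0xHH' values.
Answer: 0xFB 0xF1 0xE5 0xCD 0x9D 0x3D 0x7A 0xF4

Derivation:
After byte 1 (0x17): reg=0x65
After byte 2 (0x74): reg=0x77
After byte 3 (0x96): reg=0xA9
After byte 4 (0x22): reg=0xB8
After byte 5 (0x31): reg=0xB6
Register before byte 6: 0xB6
After XOR with byte 0x48: 0xFE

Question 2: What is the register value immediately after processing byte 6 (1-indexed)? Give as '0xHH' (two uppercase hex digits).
Answer: 0xF4

Derivation:
After byte 1 (0x17): reg=0x65
After byte 2 (0x74): reg=0x77
After byte 3 (0x96): reg=0xA9
After byte 4 (0x22): reg=0xB8
After byte 5 (0x31): reg=0xB6
After byte 6 (0x48): reg=0xF4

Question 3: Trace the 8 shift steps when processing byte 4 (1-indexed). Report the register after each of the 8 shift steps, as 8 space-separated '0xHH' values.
Answer: 0x11 0x22 0x44 0x88 0x17 0x2E 0x5C 0xB8

Derivation:
After byte 1 (0x17): reg=0x65
After byte 2 (0x74): reg=0x77
After byte 3 (0x96): reg=0xA9
Register before byte 4: 0xA9
After XOR with byte 0x22: 0x8B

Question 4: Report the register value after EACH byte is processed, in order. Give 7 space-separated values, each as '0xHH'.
0x65 0x77 0xA9 0xB8 0xB6 0xF4 0x81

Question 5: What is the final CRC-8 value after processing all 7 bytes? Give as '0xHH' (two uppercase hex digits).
Answer: 0x81

Derivation:
After byte 1 (0x17): reg=0x65
After byte 2 (0x74): reg=0x77
After byte 3 (0x96): reg=0xA9
After byte 4 (0x22): reg=0xB8
After byte 5 (0x31): reg=0xB6
After byte 6 (0x48): reg=0xF4
After byte 7 (0xAE): reg=0x81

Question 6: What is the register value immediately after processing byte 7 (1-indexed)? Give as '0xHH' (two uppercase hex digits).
Answer: 0x81

Derivation:
After byte 1 (0x17): reg=0x65
After byte 2 (0x74): reg=0x77
After byte 3 (0x96): reg=0xA9
After byte 4 (0x22): reg=0xB8
After byte 5 (0x31): reg=0xB6
After byte 6 (0x48): reg=0xF4
After byte 7 (0xAE): reg=0x81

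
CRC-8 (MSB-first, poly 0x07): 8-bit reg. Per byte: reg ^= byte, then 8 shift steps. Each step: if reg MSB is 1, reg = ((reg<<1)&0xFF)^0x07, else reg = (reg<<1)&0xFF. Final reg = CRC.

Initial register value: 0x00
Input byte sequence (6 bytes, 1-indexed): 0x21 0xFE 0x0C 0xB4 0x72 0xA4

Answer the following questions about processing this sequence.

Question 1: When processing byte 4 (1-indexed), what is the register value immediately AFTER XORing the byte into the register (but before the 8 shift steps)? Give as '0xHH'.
Register before byte 4: 0xCE
Byte 4: 0xB4
0xCE XOR 0xB4 = 0x7A

Answer: 0x7A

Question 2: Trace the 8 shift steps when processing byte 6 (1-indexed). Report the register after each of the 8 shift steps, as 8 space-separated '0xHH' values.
Answer: 0xBD 0x7D 0xFA 0xF3 0xE1 0xC5 0x8D 0x1D

Derivation:
After byte 1 (0x21): reg=0xE7
After byte 2 (0xFE): reg=0x4F
After byte 3 (0x0C): reg=0xCE
After byte 4 (0xB4): reg=0x61
After byte 5 (0x72): reg=0x79
Register before byte 6: 0x79
After XOR with byte 0xA4: 0xDD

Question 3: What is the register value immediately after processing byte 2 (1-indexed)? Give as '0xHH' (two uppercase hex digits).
After byte 1 (0x21): reg=0xE7
After byte 2 (0xFE): reg=0x4F

Answer: 0x4F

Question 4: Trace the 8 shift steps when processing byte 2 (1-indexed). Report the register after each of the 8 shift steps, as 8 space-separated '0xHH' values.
Answer: 0x32 0x64 0xC8 0x97 0x29 0x52 0xA4 0x4F

Derivation:
After byte 1 (0x21): reg=0xE7
Register before byte 2: 0xE7
After XOR with byte 0xFE: 0x19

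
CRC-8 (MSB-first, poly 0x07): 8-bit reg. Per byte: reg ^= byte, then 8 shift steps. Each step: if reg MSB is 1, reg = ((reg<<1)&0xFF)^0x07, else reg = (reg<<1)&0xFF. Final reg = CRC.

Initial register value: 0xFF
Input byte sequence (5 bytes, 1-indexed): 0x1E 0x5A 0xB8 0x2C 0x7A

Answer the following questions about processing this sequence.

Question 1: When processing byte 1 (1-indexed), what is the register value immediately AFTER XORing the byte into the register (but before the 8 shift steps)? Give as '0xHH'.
Register before byte 1: 0xFF
Byte 1: 0x1E
0xFF XOR 0x1E = 0xE1

Answer: 0xE1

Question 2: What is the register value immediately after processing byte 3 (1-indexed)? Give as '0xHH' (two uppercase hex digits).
After byte 1 (0x1E): reg=0xA9
After byte 2 (0x5A): reg=0xD7
After byte 3 (0xB8): reg=0x0A

Answer: 0x0A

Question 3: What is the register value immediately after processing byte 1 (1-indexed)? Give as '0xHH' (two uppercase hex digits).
After byte 1 (0x1E): reg=0xA9

Answer: 0xA9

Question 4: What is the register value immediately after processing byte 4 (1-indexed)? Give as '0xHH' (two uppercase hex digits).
After byte 1 (0x1E): reg=0xA9
After byte 2 (0x5A): reg=0xD7
After byte 3 (0xB8): reg=0x0A
After byte 4 (0x2C): reg=0xF2

Answer: 0xF2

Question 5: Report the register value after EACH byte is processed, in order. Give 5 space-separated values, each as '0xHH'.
0xA9 0xD7 0x0A 0xF2 0xB1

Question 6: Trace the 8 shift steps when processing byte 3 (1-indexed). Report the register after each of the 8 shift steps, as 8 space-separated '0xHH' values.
After byte 1 (0x1E): reg=0xA9
After byte 2 (0x5A): reg=0xD7
Register before byte 3: 0xD7
After XOR with byte 0xB8: 0x6F

Answer: 0xDE 0xBB 0x71 0xE2 0xC3 0x81 0x05 0x0A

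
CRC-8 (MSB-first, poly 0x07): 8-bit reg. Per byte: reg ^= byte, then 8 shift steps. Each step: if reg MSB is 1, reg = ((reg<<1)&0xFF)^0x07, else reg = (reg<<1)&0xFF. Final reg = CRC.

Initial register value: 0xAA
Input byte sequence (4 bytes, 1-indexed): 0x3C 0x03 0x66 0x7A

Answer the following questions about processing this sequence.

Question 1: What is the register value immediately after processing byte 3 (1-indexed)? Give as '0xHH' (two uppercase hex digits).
After byte 1 (0x3C): reg=0xEB
After byte 2 (0x03): reg=0x96
After byte 3 (0x66): reg=0xDE

Answer: 0xDE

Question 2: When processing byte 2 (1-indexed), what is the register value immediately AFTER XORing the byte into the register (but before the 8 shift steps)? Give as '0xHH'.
Answer: 0xE8

Derivation:
Register before byte 2: 0xEB
Byte 2: 0x03
0xEB XOR 0x03 = 0xE8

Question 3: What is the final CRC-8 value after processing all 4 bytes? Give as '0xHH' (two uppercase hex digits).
Answer: 0x75

Derivation:
After byte 1 (0x3C): reg=0xEB
After byte 2 (0x03): reg=0x96
After byte 3 (0x66): reg=0xDE
After byte 4 (0x7A): reg=0x75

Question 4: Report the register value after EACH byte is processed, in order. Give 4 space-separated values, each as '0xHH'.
0xEB 0x96 0xDE 0x75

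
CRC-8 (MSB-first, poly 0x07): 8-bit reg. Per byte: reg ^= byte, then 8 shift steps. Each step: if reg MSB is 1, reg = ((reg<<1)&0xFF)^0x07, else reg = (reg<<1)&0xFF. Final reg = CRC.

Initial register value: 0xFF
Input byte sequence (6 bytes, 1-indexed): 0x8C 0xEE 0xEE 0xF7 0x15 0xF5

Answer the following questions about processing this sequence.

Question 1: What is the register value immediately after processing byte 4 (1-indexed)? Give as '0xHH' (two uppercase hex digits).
After byte 1 (0x8C): reg=0x5E
After byte 2 (0xEE): reg=0x19
After byte 3 (0xEE): reg=0xCB
After byte 4 (0xF7): reg=0xB4

Answer: 0xB4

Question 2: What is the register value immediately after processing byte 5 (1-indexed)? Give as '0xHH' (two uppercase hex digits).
Answer: 0x6E

Derivation:
After byte 1 (0x8C): reg=0x5E
After byte 2 (0xEE): reg=0x19
After byte 3 (0xEE): reg=0xCB
After byte 4 (0xF7): reg=0xB4
After byte 5 (0x15): reg=0x6E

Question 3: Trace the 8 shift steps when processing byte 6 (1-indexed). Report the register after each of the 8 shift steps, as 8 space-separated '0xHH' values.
Answer: 0x31 0x62 0xC4 0x8F 0x19 0x32 0x64 0xC8

Derivation:
After byte 1 (0x8C): reg=0x5E
After byte 2 (0xEE): reg=0x19
After byte 3 (0xEE): reg=0xCB
After byte 4 (0xF7): reg=0xB4
After byte 5 (0x15): reg=0x6E
Register before byte 6: 0x6E
After XOR with byte 0xF5: 0x9B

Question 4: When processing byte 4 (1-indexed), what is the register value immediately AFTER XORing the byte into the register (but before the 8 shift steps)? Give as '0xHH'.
Register before byte 4: 0xCB
Byte 4: 0xF7
0xCB XOR 0xF7 = 0x3C

Answer: 0x3C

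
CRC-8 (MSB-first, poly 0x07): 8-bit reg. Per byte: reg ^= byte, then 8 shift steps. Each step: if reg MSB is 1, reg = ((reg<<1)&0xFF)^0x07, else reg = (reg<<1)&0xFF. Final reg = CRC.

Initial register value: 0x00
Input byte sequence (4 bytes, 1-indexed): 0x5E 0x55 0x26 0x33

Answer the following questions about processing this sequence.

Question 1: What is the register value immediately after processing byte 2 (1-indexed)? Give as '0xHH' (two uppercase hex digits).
Answer: 0x76

Derivation:
After byte 1 (0x5E): reg=0x9D
After byte 2 (0x55): reg=0x76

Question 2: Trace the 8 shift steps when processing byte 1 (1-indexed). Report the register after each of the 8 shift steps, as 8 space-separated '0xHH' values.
Answer: 0xBC 0x7F 0xFE 0xFB 0xF1 0xE5 0xCD 0x9D

Derivation:
Register before byte 1: 0x00
After XOR with byte 0x5E: 0x5E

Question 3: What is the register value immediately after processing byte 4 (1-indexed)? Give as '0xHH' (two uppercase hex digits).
Answer: 0x95

Derivation:
After byte 1 (0x5E): reg=0x9D
After byte 2 (0x55): reg=0x76
After byte 3 (0x26): reg=0xB7
After byte 4 (0x33): reg=0x95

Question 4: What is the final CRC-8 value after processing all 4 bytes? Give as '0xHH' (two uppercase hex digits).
Answer: 0x95

Derivation:
After byte 1 (0x5E): reg=0x9D
After byte 2 (0x55): reg=0x76
After byte 3 (0x26): reg=0xB7
After byte 4 (0x33): reg=0x95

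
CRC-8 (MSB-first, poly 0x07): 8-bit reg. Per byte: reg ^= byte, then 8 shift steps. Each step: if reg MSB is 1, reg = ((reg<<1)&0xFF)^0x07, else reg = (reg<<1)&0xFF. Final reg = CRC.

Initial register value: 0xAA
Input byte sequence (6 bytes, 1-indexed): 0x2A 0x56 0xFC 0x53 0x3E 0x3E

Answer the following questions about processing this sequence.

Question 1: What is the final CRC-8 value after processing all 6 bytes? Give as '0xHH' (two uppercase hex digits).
Answer: 0xBA

Derivation:
After byte 1 (0x2A): reg=0x89
After byte 2 (0x56): reg=0x13
After byte 3 (0xFC): reg=0x83
After byte 4 (0x53): reg=0x3E
After byte 5 (0x3E): reg=0x00
After byte 6 (0x3E): reg=0xBA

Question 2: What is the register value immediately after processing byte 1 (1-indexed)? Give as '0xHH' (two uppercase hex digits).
After byte 1 (0x2A): reg=0x89

Answer: 0x89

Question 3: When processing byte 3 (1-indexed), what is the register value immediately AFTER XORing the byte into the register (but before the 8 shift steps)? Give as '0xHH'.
Answer: 0xEF

Derivation:
Register before byte 3: 0x13
Byte 3: 0xFC
0x13 XOR 0xFC = 0xEF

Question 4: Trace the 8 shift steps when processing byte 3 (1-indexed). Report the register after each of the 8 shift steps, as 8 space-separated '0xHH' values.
Answer: 0xD9 0xB5 0x6D 0xDA 0xB3 0x61 0xC2 0x83

Derivation:
After byte 1 (0x2A): reg=0x89
After byte 2 (0x56): reg=0x13
Register before byte 3: 0x13
After XOR with byte 0xFC: 0xEF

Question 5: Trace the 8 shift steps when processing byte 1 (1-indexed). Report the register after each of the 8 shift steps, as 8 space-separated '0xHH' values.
Register before byte 1: 0xAA
After XOR with byte 0x2A: 0x80

Answer: 0x07 0x0E 0x1C 0x38 0x70 0xE0 0xC7 0x89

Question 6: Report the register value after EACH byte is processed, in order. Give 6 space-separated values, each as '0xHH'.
0x89 0x13 0x83 0x3E 0x00 0xBA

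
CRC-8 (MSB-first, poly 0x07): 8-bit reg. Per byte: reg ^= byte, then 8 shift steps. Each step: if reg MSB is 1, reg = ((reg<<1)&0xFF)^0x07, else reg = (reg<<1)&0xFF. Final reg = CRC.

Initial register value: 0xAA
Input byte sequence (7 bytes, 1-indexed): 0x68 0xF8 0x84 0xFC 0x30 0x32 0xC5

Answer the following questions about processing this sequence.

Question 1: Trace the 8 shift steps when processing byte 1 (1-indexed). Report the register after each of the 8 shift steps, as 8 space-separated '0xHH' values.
Answer: 0x83 0x01 0x02 0x04 0x08 0x10 0x20 0x40

Derivation:
Register before byte 1: 0xAA
After XOR with byte 0x68: 0xC2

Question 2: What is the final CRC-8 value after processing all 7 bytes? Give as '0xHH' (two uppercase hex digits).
Answer: 0x92

Derivation:
After byte 1 (0x68): reg=0x40
After byte 2 (0xF8): reg=0x21
After byte 3 (0x84): reg=0x72
After byte 4 (0xFC): reg=0xA3
After byte 5 (0x30): reg=0xF0
After byte 6 (0x32): reg=0x40
After byte 7 (0xC5): reg=0x92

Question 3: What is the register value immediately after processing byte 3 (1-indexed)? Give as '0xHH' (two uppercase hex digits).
After byte 1 (0x68): reg=0x40
After byte 2 (0xF8): reg=0x21
After byte 3 (0x84): reg=0x72

Answer: 0x72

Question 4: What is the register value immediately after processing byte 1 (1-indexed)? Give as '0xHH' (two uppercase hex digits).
After byte 1 (0x68): reg=0x40

Answer: 0x40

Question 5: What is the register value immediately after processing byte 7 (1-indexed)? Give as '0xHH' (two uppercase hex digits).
After byte 1 (0x68): reg=0x40
After byte 2 (0xF8): reg=0x21
After byte 3 (0x84): reg=0x72
After byte 4 (0xFC): reg=0xA3
After byte 5 (0x30): reg=0xF0
After byte 6 (0x32): reg=0x40
After byte 7 (0xC5): reg=0x92

Answer: 0x92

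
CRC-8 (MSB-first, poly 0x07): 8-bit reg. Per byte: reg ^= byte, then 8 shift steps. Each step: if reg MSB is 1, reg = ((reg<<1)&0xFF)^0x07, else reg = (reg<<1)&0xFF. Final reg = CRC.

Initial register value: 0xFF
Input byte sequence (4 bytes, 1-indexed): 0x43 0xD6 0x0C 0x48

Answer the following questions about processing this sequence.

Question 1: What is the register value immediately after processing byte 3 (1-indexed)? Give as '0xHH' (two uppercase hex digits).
Answer: 0xF0

Derivation:
After byte 1 (0x43): reg=0x3D
After byte 2 (0xD6): reg=0x9F
After byte 3 (0x0C): reg=0xF0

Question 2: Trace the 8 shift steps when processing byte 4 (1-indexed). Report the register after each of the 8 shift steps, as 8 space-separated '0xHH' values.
Answer: 0x77 0xEE 0xDB 0xB1 0x65 0xCA 0x93 0x21

Derivation:
After byte 1 (0x43): reg=0x3D
After byte 2 (0xD6): reg=0x9F
After byte 3 (0x0C): reg=0xF0
Register before byte 4: 0xF0
After XOR with byte 0x48: 0xB8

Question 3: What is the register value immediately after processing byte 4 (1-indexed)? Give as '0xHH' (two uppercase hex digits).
After byte 1 (0x43): reg=0x3D
After byte 2 (0xD6): reg=0x9F
After byte 3 (0x0C): reg=0xF0
After byte 4 (0x48): reg=0x21

Answer: 0x21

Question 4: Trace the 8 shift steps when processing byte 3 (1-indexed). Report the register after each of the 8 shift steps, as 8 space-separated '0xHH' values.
After byte 1 (0x43): reg=0x3D
After byte 2 (0xD6): reg=0x9F
Register before byte 3: 0x9F
After XOR with byte 0x0C: 0x93

Answer: 0x21 0x42 0x84 0x0F 0x1E 0x3C 0x78 0xF0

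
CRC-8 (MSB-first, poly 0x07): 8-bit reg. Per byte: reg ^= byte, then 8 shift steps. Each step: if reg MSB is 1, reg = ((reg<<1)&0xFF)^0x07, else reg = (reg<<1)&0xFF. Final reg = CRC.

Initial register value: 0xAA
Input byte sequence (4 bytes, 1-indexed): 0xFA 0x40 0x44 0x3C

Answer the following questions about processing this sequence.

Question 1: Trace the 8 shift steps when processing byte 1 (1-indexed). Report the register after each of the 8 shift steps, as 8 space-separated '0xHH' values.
Answer: 0xA0 0x47 0x8E 0x1B 0x36 0x6C 0xD8 0xB7

Derivation:
Register before byte 1: 0xAA
After XOR with byte 0xFA: 0x50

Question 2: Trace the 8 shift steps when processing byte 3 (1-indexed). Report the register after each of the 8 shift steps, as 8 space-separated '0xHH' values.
After byte 1 (0xFA): reg=0xB7
After byte 2 (0x40): reg=0xCB
Register before byte 3: 0xCB
After XOR with byte 0x44: 0x8F

Answer: 0x19 0x32 0x64 0xC8 0x97 0x29 0x52 0xA4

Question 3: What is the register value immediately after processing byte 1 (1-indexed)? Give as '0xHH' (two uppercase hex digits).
Answer: 0xB7

Derivation:
After byte 1 (0xFA): reg=0xB7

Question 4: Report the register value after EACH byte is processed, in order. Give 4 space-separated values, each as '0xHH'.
0xB7 0xCB 0xA4 0xC1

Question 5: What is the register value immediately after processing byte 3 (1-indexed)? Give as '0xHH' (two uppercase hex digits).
Answer: 0xA4

Derivation:
After byte 1 (0xFA): reg=0xB7
After byte 2 (0x40): reg=0xCB
After byte 3 (0x44): reg=0xA4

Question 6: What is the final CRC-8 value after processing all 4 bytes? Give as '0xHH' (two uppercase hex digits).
Answer: 0xC1

Derivation:
After byte 1 (0xFA): reg=0xB7
After byte 2 (0x40): reg=0xCB
After byte 3 (0x44): reg=0xA4
After byte 4 (0x3C): reg=0xC1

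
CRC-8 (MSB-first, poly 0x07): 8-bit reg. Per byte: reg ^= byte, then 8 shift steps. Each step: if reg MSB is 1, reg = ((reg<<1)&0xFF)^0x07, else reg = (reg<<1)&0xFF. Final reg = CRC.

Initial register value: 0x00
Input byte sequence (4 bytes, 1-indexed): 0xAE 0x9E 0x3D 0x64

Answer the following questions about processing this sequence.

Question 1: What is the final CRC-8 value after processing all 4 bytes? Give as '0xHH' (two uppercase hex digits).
Answer: 0x95

Derivation:
After byte 1 (0xAE): reg=0x43
After byte 2 (0x9E): reg=0x1D
After byte 3 (0x3D): reg=0xE0
After byte 4 (0x64): reg=0x95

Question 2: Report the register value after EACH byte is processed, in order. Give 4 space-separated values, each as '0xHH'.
0x43 0x1D 0xE0 0x95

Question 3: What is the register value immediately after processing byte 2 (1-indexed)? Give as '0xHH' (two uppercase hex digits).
Answer: 0x1D

Derivation:
After byte 1 (0xAE): reg=0x43
After byte 2 (0x9E): reg=0x1D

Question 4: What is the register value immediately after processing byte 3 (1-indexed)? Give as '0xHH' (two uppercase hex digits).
After byte 1 (0xAE): reg=0x43
After byte 2 (0x9E): reg=0x1D
After byte 3 (0x3D): reg=0xE0

Answer: 0xE0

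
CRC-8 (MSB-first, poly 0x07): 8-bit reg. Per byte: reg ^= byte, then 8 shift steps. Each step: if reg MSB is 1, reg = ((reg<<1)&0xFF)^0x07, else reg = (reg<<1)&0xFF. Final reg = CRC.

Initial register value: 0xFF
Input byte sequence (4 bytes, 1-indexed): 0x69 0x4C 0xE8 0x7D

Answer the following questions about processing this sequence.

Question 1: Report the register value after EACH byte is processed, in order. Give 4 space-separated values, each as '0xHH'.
0xEB 0x7C 0xE5 0xC1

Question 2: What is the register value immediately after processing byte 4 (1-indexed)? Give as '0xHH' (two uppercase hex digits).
After byte 1 (0x69): reg=0xEB
After byte 2 (0x4C): reg=0x7C
After byte 3 (0xE8): reg=0xE5
After byte 4 (0x7D): reg=0xC1

Answer: 0xC1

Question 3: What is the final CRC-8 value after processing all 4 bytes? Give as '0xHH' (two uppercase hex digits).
After byte 1 (0x69): reg=0xEB
After byte 2 (0x4C): reg=0x7C
After byte 3 (0xE8): reg=0xE5
After byte 4 (0x7D): reg=0xC1

Answer: 0xC1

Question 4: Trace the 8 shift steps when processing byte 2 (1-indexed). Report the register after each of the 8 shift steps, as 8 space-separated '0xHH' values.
Answer: 0x49 0x92 0x23 0x46 0x8C 0x1F 0x3E 0x7C

Derivation:
After byte 1 (0x69): reg=0xEB
Register before byte 2: 0xEB
After XOR with byte 0x4C: 0xA7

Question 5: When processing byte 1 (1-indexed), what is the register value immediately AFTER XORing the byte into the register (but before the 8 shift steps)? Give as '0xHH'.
Answer: 0x96

Derivation:
Register before byte 1: 0xFF
Byte 1: 0x69
0xFF XOR 0x69 = 0x96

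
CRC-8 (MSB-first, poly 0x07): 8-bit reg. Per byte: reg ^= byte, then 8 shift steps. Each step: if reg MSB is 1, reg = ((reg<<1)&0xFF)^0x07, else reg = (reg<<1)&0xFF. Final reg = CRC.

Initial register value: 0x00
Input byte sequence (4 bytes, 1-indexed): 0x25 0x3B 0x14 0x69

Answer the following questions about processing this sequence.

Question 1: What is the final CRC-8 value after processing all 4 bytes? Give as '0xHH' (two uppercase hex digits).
Answer: 0x96

Derivation:
After byte 1 (0x25): reg=0xFB
After byte 2 (0x3B): reg=0x4E
After byte 3 (0x14): reg=0x81
After byte 4 (0x69): reg=0x96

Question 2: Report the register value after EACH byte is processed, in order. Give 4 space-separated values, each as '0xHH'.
0xFB 0x4E 0x81 0x96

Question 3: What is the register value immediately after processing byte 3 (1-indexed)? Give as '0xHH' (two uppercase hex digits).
After byte 1 (0x25): reg=0xFB
After byte 2 (0x3B): reg=0x4E
After byte 3 (0x14): reg=0x81

Answer: 0x81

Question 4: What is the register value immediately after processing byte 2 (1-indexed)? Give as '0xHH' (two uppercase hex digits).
Answer: 0x4E

Derivation:
After byte 1 (0x25): reg=0xFB
After byte 2 (0x3B): reg=0x4E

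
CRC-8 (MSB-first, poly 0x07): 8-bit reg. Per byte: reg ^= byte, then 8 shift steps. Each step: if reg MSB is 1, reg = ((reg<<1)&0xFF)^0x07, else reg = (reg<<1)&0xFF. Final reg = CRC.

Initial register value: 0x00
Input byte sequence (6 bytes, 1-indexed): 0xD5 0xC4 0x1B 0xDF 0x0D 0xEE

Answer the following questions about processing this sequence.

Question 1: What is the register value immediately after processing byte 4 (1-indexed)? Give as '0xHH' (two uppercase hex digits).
Answer: 0x76

Derivation:
After byte 1 (0xD5): reg=0x25
After byte 2 (0xC4): reg=0xA9
After byte 3 (0x1B): reg=0x17
After byte 4 (0xDF): reg=0x76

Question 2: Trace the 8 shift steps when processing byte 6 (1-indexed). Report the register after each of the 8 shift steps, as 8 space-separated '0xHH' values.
Answer: 0x17 0x2E 0x5C 0xB8 0x77 0xEE 0xDB 0xB1

Derivation:
After byte 1 (0xD5): reg=0x25
After byte 2 (0xC4): reg=0xA9
After byte 3 (0x1B): reg=0x17
After byte 4 (0xDF): reg=0x76
After byte 5 (0x0D): reg=0x66
Register before byte 6: 0x66
After XOR with byte 0xEE: 0x88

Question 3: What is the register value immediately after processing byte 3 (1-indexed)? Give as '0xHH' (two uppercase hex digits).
Answer: 0x17

Derivation:
After byte 1 (0xD5): reg=0x25
After byte 2 (0xC4): reg=0xA9
After byte 3 (0x1B): reg=0x17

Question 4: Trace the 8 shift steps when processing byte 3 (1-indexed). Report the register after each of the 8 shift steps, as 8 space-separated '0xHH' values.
Answer: 0x63 0xC6 0x8B 0x11 0x22 0x44 0x88 0x17

Derivation:
After byte 1 (0xD5): reg=0x25
After byte 2 (0xC4): reg=0xA9
Register before byte 3: 0xA9
After XOR with byte 0x1B: 0xB2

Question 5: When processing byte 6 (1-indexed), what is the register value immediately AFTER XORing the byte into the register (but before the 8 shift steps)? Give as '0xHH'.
Answer: 0x88

Derivation:
Register before byte 6: 0x66
Byte 6: 0xEE
0x66 XOR 0xEE = 0x88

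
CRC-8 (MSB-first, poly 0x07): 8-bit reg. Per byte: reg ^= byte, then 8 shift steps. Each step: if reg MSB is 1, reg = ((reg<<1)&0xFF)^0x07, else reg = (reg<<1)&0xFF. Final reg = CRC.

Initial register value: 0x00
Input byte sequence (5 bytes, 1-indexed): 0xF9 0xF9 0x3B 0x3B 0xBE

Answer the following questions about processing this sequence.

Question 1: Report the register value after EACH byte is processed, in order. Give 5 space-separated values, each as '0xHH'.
0xE1 0x48 0x5E 0x3C 0x87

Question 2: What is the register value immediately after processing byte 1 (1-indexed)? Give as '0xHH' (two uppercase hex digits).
After byte 1 (0xF9): reg=0xE1

Answer: 0xE1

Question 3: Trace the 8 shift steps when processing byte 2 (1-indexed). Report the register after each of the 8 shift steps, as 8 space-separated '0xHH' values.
Answer: 0x30 0x60 0xC0 0x87 0x09 0x12 0x24 0x48

Derivation:
After byte 1 (0xF9): reg=0xE1
Register before byte 2: 0xE1
After XOR with byte 0xF9: 0x18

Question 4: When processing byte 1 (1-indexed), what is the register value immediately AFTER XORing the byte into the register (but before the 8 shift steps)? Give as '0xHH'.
Register before byte 1: 0x00
Byte 1: 0xF9
0x00 XOR 0xF9 = 0xF9

Answer: 0xF9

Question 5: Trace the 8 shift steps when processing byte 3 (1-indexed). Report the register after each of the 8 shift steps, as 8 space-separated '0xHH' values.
Answer: 0xE6 0xCB 0x91 0x25 0x4A 0x94 0x2F 0x5E

Derivation:
After byte 1 (0xF9): reg=0xE1
After byte 2 (0xF9): reg=0x48
Register before byte 3: 0x48
After XOR with byte 0x3B: 0x73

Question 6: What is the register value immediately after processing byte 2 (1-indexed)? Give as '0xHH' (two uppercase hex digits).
Answer: 0x48

Derivation:
After byte 1 (0xF9): reg=0xE1
After byte 2 (0xF9): reg=0x48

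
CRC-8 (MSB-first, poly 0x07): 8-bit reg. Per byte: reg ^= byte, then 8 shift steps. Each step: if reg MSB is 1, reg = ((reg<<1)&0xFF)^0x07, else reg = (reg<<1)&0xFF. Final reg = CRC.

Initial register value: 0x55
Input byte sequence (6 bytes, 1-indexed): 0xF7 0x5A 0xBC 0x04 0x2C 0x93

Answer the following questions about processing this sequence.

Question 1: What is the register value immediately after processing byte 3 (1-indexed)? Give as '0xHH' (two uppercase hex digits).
After byte 1 (0xF7): reg=0x67
After byte 2 (0x5A): reg=0xB3
After byte 3 (0xBC): reg=0x2D

Answer: 0x2D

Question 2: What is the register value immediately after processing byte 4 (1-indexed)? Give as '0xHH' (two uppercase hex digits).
After byte 1 (0xF7): reg=0x67
After byte 2 (0x5A): reg=0xB3
After byte 3 (0xBC): reg=0x2D
After byte 4 (0x04): reg=0xDF

Answer: 0xDF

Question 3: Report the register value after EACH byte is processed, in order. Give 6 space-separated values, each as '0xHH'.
0x67 0xB3 0x2D 0xDF 0xD7 0xDB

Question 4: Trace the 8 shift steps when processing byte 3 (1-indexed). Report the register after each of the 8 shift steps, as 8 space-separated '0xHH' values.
Answer: 0x1E 0x3C 0x78 0xF0 0xE7 0xC9 0x95 0x2D

Derivation:
After byte 1 (0xF7): reg=0x67
After byte 2 (0x5A): reg=0xB3
Register before byte 3: 0xB3
After XOR with byte 0xBC: 0x0F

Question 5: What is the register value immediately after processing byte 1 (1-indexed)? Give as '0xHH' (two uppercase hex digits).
After byte 1 (0xF7): reg=0x67

Answer: 0x67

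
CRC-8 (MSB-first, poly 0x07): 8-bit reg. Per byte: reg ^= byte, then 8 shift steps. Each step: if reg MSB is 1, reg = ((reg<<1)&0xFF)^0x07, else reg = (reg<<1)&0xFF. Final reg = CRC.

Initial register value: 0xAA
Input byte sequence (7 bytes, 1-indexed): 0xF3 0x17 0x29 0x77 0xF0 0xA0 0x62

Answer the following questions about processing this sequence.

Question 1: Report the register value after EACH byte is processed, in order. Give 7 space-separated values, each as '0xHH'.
0x88 0xD4 0xFD 0xBF 0xEA 0xF1 0xF0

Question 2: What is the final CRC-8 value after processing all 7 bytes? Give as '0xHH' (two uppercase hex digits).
After byte 1 (0xF3): reg=0x88
After byte 2 (0x17): reg=0xD4
After byte 3 (0x29): reg=0xFD
After byte 4 (0x77): reg=0xBF
After byte 5 (0xF0): reg=0xEA
After byte 6 (0xA0): reg=0xF1
After byte 7 (0x62): reg=0xF0

Answer: 0xF0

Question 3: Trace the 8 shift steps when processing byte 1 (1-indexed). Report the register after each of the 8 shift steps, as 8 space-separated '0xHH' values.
Answer: 0xB2 0x63 0xC6 0x8B 0x11 0x22 0x44 0x88

Derivation:
Register before byte 1: 0xAA
After XOR with byte 0xF3: 0x59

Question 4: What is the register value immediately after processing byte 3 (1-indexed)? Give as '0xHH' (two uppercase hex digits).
Answer: 0xFD

Derivation:
After byte 1 (0xF3): reg=0x88
After byte 2 (0x17): reg=0xD4
After byte 3 (0x29): reg=0xFD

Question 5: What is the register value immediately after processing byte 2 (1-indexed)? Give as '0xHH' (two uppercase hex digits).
Answer: 0xD4

Derivation:
After byte 1 (0xF3): reg=0x88
After byte 2 (0x17): reg=0xD4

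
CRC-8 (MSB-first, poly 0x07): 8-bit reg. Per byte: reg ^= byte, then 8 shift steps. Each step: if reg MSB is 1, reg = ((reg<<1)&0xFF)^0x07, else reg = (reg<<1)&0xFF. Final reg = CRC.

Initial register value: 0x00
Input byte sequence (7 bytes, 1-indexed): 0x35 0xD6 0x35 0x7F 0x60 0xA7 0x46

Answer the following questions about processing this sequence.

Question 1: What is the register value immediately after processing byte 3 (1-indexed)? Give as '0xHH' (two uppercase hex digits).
After byte 1 (0x35): reg=0x8B
After byte 2 (0xD6): reg=0x94
After byte 3 (0x35): reg=0x6E

Answer: 0x6E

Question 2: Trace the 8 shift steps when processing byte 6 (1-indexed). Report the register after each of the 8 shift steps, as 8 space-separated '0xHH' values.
After byte 1 (0x35): reg=0x8B
After byte 2 (0xD6): reg=0x94
After byte 3 (0x35): reg=0x6E
After byte 4 (0x7F): reg=0x77
After byte 5 (0x60): reg=0x65
Register before byte 6: 0x65
After XOR with byte 0xA7: 0xC2

Answer: 0x83 0x01 0x02 0x04 0x08 0x10 0x20 0x40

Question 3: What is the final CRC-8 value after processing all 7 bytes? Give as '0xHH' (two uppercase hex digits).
After byte 1 (0x35): reg=0x8B
After byte 2 (0xD6): reg=0x94
After byte 3 (0x35): reg=0x6E
After byte 4 (0x7F): reg=0x77
After byte 5 (0x60): reg=0x65
After byte 6 (0xA7): reg=0x40
After byte 7 (0x46): reg=0x12

Answer: 0x12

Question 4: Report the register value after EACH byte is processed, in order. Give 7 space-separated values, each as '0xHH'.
0x8B 0x94 0x6E 0x77 0x65 0x40 0x12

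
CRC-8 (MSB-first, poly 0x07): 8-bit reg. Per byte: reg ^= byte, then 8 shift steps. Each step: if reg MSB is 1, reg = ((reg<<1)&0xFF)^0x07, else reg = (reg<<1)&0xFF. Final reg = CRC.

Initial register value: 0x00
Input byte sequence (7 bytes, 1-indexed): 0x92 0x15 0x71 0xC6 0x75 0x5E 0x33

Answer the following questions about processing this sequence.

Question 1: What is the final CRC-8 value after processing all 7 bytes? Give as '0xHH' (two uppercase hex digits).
After byte 1 (0x92): reg=0xF7
After byte 2 (0x15): reg=0xA0
After byte 3 (0x71): reg=0x39
After byte 4 (0xC6): reg=0xF3
After byte 5 (0x75): reg=0x9B
After byte 6 (0x5E): reg=0x55
After byte 7 (0x33): reg=0x35

Answer: 0x35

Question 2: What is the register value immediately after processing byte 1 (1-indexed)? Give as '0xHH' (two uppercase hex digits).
After byte 1 (0x92): reg=0xF7

Answer: 0xF7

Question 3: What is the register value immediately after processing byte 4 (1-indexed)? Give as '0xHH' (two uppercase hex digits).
After byte 1 (0x92): reg=0xF7
After byte 2 (0x15): reg=0xA0
After byte 3 (0x71): reg=0x39
After byte 4 (0xC6): reg=0xF3

Answer: 0xF3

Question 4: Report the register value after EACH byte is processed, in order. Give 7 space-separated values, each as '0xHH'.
0xF7 0xA0 0x39 0xF3 0x9B 0x55 0x35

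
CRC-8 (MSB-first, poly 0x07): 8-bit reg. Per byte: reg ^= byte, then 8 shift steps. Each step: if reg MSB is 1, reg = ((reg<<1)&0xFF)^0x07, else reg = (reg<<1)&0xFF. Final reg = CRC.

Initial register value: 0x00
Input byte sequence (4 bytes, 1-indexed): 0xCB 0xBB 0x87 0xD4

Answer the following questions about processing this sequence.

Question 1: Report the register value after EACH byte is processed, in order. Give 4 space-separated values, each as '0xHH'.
0x7F 0x52 0x25 0xD9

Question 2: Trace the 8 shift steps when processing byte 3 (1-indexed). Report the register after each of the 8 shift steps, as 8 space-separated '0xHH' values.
After byte 1 (0xCB): reg=0x7F
After byte 2 (0xBB): reg=0x52
Register before byte 3: 0x52
After XOR with byte 0x87: 0xD5

Answer: 0xAD 0x5D 0xBA 0x73 0xE6 0xCB 0x91 0x25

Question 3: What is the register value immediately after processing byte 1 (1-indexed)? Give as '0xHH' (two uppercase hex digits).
After byte 1 (0xCB): reg=0x7F

Answer: 0x7F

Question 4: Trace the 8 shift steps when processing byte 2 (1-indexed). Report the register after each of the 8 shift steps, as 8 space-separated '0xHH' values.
Answer: 0x8F 0x19 0x32 0x64 0xC8 0x97 0x29 0x52

Derivation:
After byte 1 (0xCB): reg=0x7F
Register before byte 2: 0x7F
After XOR with byte 0xBB: 0xC4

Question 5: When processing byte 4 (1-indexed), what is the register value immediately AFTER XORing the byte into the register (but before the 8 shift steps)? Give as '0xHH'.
Register before byte 4: 0x25
Byte 4: 0xD4
0x25 XOR 0xD4 = 0xF1

Answer: 0xF1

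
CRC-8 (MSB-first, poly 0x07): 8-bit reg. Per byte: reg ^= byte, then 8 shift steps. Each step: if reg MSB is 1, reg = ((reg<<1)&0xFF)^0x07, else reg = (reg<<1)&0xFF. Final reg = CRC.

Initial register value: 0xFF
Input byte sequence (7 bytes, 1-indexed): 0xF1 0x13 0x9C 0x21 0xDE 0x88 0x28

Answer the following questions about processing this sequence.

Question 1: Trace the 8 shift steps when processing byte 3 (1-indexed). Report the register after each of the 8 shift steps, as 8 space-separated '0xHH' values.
After byte 1 (0xF1): reg=0x2A
After byte 2 (0x13): reg=0xAF
Register before byte 3: 0xAF
After XOR with byte 0x9C: 0x33

Answer: 0x66 0xCC 0x9F 0x39 0x72 0xE4 0xCF 0x99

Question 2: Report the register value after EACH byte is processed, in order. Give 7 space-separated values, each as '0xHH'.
0x2A 0xAF 0x99 0x21 0xF3 0x66 0xED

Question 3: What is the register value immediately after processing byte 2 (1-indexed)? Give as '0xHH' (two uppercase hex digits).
Answer: 0xAF

Derivation:
After byte 1 (0xF1): reg=0x2A
After byte 2 (0x13): reg=0xAF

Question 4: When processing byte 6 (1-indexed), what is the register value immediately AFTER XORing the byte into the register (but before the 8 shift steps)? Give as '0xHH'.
Answer: 0x7B

Derivation:
Register before byte 6: 0xF3
Byte 6: 0x88
0xF3 XOR 0x88 = 0x7B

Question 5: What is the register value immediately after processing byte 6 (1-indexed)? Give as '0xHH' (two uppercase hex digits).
After byte 1 (0xF1): reg=0x2A
After byte 2 (0x13): reg=0xAF
After byte 3 (0x9C): reg=0x99
After byte 4 (0x21): reg=0x21
After byte 5 (0xDE): reg=0xF3
After byte 6 (0x88): reg=0x66

Answer: 0x66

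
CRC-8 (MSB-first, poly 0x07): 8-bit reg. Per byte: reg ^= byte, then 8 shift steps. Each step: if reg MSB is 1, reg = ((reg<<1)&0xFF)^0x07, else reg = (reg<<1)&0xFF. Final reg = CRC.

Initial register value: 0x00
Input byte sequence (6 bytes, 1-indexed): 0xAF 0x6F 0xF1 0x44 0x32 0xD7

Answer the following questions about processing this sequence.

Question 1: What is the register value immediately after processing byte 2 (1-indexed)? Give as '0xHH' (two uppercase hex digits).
After byte 1 (0xAF): reg=0x44
After byte 2 (0x6F): reg=0xD1

Answer: 0xD1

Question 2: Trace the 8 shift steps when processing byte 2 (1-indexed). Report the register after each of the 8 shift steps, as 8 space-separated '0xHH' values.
Answer: 0x56 0xAC 0x5F 0xBE 0x7B 0xF6 0xEB 0xD1

Derivation:
After byte 1 (0xAF): reg=0x44
Register before byte 2: 0x44
After XOR with byte 0x6F: 0x2B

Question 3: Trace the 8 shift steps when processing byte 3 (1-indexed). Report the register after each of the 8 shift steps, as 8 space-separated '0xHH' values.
After byte 1 (0xAF): reg=0x44
After byte 2 (0x6F): reg=0xD1
Register before byte 3: 0xD1
After XOR with byte 0xF1: 0x20

Answer: 0x40 0x80 0x07 0x0E 0x1C 0x38 0x70 0xE0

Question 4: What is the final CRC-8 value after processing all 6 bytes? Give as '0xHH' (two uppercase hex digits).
After byte 1 (0xAF): reg=0x44
After byte 2 (0x6F): reg=0xD1
After byte 3 (0xF1): reg=0xE0
After byte 4 (0x44): reg=0x75
After byte 5 (0x32): reg=0xD2
After byte 6 (0xD7): reg=0x1B

Answer: 0x1B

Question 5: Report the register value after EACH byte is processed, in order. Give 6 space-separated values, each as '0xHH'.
0x44 0xD1 0xE0 0x75 0xD2 0x1B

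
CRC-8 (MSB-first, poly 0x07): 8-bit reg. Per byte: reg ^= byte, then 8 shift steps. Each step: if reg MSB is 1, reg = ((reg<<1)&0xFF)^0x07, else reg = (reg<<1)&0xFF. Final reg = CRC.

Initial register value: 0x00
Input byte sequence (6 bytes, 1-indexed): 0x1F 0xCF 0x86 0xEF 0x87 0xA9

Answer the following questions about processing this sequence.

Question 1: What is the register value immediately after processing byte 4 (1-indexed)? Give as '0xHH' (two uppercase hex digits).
After byte 1 (0x1F): reg=0x5D
After byte 2 (0xCF): reg=0xF7
After byte 3 (0x86): reg=0x50
After byte 4 (0xEF): reg=0x34

Answer: 0x34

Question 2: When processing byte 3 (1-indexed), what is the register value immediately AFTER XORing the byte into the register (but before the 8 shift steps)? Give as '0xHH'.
Register before byte 3: 0xF7
Byte 3: 0x86
0xF7 XOR 0x86 = 0x71

Answer: 0x71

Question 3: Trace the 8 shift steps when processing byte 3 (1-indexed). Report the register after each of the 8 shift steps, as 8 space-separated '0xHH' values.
After byte 1 (0x1F): reg=0x5D
After byte 2 (0xCF): reg=0xF7
Register before byte 3: 0xF7
After XOR with byte 0x86: 0x71

Answer: 0xE2 0xC3 0x81 0x05 0x0A 0x14 0x28 0x50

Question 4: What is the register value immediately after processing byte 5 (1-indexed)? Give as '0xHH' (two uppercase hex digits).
After byte 1 (0x1F): reg=0x5D
After byte 2 (0xCF): reg=0xF7
After byte 3 (0x86): reg=0x50
After byte 4 (0xEF): reg=0x34
After byte 5 (0x87): reg=0x10

Answer: 0x10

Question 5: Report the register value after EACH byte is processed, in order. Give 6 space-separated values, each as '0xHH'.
0x5D 0xF7 0x50 0x34 0x10 0x26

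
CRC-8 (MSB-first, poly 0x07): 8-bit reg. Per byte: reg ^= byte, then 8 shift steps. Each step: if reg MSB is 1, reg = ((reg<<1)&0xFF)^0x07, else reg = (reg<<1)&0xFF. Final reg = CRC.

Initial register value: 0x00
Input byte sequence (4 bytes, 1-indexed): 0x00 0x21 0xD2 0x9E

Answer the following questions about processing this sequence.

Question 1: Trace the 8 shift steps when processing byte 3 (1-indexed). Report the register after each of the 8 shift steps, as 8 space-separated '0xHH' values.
After byte 1 (0x00): reg=0x00
After byte 2 (0x21): reg=0xE7
Register before byte 3: 0xE7
After XOR with byte 0xD2: 0x35

Answer: 0x6A 0xD4 0xAF 0x59 0xB2 0x63 0xC6 0x8B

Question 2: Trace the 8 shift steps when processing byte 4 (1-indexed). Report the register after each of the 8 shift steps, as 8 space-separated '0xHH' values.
After byte 1 (0x00): reg=0x00
After byte 2 (0x21): reg=0xE7
After byte 3 (0xD2): reg=0x8B
Register before byte 4: 0x8B
After XOR with byte 0x9E: 0x15

Answer: 0x2A 0x54 0xA8 0x57 0xAE 0x5B 0xB6 0x6B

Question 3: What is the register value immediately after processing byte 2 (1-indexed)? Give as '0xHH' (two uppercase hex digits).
Answer: 0xE7

Derivation:
After byte 1 (0x00): reg=0x00
After byte 2 (0x21): reg=0xE7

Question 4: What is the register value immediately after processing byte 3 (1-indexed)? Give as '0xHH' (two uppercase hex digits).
Answer: 0x8B

Derivation:
After byte 1 (0x00): reg=0x00
After byte 2 (0x21): reg=0xE7
After byte 3 (0xD2): reg=0x8B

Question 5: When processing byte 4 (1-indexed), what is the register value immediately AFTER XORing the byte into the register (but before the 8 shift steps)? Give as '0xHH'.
Register before byte 4: 0x8B
Byte 4: 0x9E
0x8B XOR 0x9E = 0x15

Answer: 0x15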